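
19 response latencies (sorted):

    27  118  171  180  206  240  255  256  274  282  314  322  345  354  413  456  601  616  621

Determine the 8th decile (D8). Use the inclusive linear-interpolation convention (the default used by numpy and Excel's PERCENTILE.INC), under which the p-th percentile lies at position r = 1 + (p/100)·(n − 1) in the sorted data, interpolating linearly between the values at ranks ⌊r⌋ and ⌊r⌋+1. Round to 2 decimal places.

430.20

n = 19.
r = 1 + (80/100)·(19 − 1) = 1 + 14.4 = 15.4.
Rank 15 is 413 and rank 16 is 456.
Interpolate: 413 + 0.4·(456 − 413) = 413 + 0.4·43 = 430.2.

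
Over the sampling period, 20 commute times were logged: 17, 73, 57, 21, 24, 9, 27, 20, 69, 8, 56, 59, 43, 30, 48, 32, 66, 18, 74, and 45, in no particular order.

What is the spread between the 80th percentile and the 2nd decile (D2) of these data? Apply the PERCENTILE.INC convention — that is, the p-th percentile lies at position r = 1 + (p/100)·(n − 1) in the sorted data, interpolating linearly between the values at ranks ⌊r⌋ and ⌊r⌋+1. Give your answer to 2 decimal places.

40.80

Sorted: 8, 9, 17, 18, 20, 21, 24, 27, 30, 32, 43, 45, 48, 56, 57, 59, 66, 69, 73, 74.
n = 20.
P20: r = 4.8; ranks 4–5 are 18, 20; interpolating gives 19.6.
P80: r = 16.2; ranks 16–17 are 59, 66; interpolating gives 60.4.
Difference: 60.4 − 19.6 = 40.8.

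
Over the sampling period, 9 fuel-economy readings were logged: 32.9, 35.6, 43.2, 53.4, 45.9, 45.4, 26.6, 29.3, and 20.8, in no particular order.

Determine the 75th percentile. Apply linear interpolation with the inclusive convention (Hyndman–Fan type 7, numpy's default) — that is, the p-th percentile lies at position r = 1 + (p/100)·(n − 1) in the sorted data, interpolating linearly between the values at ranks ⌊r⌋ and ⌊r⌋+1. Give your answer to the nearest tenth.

Sorted: 20.8, 26.6, 29.3, 32.9, 35.6, 43.2, 45.4, 45.9, 53.4.
n = 9.
r = 1 + (75/100)·(9 − 1) = 1 + 6 = 7.
r is an integer, so P75 is the value at rank 7: 45.4.

45.4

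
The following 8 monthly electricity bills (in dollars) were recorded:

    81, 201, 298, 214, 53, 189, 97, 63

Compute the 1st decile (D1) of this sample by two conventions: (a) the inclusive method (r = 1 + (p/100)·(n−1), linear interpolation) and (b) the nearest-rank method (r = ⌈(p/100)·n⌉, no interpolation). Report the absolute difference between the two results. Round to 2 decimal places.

7.00

Sorted: 53, 63, 81, 97, 189, 201, 214, 298.
n = 8.
(a) r = 1.7; between ranks 1 (53) and 2 (63): 60.
(b) the nearest-rank method: rank 1 → 53.
|60 − 53| = 7.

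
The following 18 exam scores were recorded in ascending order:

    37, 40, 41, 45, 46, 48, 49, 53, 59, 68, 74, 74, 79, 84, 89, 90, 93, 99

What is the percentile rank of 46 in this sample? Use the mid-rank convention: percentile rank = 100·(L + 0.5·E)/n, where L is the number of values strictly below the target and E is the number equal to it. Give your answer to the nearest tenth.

Count below 46: L = 4; count equal: E = 1; n = 18.
Percentile rank = 100·(4 + 0.5·1)/18 = 100·4.5/18 = 25.

25.0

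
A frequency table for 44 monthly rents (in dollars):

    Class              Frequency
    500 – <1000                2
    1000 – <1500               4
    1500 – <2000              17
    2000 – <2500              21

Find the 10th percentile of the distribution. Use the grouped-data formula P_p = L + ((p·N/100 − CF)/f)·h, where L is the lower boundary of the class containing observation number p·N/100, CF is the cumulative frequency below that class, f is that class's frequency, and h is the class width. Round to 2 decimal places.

N = 44; target position k = 10/100 · 44 = 4.4.
Cumulative frequencies: 2, 6, 23, 44.
Observation 4.4 falls in the class 1000 – <1500.
L = 1000, CF = 2, f = 4, h = 500.
P10 = 1000 + ((4.4 − 2)/4)·500 = 1000 + 300 = 1300.

1300.00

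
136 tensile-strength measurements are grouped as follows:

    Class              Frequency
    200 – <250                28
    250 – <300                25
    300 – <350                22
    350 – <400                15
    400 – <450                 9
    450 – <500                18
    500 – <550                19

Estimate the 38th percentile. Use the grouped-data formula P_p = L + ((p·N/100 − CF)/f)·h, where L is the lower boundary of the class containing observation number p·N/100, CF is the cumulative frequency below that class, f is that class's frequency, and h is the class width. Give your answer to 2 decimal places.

297.36

N = 136; target position k = 38/100 · 136 = 51.68.
Cumulative frequencies: 28, 53, 75, 90, 99, 117, 136.
Observation 51.68 falls in the class 250 – <300.
L = 250, CF = 28, f = 25, h = 50.
P38 = 250 + ((51.68 − 28)/25)·50 = 250 + 47.36 = 297.36.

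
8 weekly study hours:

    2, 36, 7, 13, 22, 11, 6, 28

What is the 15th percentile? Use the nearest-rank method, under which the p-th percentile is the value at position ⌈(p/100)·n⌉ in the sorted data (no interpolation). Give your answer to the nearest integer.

6

Sorted: 2, 6, 7, 11, 13, 22, 28, 36.
n = 8.
Position = ⌈15/100 · 8⌉ = ⌈1.2⌉ = 2.
The value at rank 2 is 6.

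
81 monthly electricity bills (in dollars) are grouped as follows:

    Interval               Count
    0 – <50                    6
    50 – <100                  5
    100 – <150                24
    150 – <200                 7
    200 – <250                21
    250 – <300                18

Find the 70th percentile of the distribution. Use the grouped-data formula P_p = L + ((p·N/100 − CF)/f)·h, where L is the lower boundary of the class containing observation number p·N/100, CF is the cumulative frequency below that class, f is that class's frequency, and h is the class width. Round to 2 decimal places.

235.00

N = 81; target position k = 70/100 · 81 = 56.7.
Cumulative frequencies: 6, 11, 35, 42, 63, 81.
Observation 56.7 falls in the class 200 – <250.
L = 200, CF = 42, f = 21, h = 50.
P70 = 200 + ((56.7 − 42)/21)·50 = 200 + 35 = 235.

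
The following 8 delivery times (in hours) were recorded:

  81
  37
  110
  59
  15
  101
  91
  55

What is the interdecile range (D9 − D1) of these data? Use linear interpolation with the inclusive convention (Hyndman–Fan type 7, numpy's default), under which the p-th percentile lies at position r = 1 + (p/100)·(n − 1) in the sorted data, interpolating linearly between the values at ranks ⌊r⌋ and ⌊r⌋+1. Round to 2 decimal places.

Sorted: 15, 37, 55, 59, 81, 91, 101, 110.
n = 8.
P10: r = 1.7; ranks 1–2 are 15, 37; interpolating gives 30.4.
P90: r = 7.3; ranks 7–8 are 101, 110; interpolating gives 103.7.
Difference: 103.7 − 30.4 = 73.3.

73.30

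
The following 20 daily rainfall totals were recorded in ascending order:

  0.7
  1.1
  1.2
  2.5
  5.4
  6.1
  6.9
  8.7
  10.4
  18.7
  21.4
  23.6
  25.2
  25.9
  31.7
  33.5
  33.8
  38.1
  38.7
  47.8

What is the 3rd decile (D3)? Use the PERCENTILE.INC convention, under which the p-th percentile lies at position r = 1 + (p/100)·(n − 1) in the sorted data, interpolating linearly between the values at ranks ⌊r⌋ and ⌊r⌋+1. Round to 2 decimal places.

6.66

n = 20.
r = 1 + (30/100)·(20 − 1) = 1 + 5.7 = 6.7.
Rank 6 is 6.1 and rank 7 is 6.9.
Interpolate: 6.1 + 0.7·(6.9 − 6.1) = 6.1 + 0.7·0.8 = 6.66.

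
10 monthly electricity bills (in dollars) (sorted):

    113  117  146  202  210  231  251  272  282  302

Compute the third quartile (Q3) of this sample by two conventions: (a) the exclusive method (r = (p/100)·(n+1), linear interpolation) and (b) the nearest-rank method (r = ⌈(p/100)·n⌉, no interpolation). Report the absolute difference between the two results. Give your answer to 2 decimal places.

2.50

n = 10.
(a) r = 8.25; between ranks 8 (272) and 9 (282): 274.5.
(b) the nearest-rank method: rank 8 → 272.
|274.5 − 272| = 2.5.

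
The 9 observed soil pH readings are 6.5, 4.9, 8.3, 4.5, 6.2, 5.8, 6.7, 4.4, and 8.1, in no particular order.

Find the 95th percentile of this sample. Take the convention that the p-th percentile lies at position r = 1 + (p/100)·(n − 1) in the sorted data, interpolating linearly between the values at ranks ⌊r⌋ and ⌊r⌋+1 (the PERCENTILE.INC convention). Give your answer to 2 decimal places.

8.22

Sorted: 4.4, 4.5, 4.9, 5.8, 6.2, 6.5, 6.7, 8.1, 8.3.
n = 9.
r = 1 + (95/100)·(9 − 1) = 1 + 7.6 = 8.6.
Rank 8 is 8.1 and rank 9 is 8.3.
Interpolate: 8.1 + 0.6·(8.3 − 8.1) = 8.1 + 0.6·0.2 = 8.22.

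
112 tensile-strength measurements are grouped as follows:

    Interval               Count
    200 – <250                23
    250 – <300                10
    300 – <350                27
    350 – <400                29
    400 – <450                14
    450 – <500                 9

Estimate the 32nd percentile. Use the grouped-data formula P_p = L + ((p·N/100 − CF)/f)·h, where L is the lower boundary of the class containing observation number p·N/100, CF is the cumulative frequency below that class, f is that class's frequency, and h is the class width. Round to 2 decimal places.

305.26

N = 112; target position k = 32/100 · 112 = 35.84.
Cumulative frequencies: 23, 33, 60, 89, 103, 112.
Observation 35.84 falls in the class 300 – <350.
L = 300, CF = 33, f = 27, h = 50.
P32 = 300 + ((35.84 − 33)/27)·50 = 300 + 5.25926 = 305.259.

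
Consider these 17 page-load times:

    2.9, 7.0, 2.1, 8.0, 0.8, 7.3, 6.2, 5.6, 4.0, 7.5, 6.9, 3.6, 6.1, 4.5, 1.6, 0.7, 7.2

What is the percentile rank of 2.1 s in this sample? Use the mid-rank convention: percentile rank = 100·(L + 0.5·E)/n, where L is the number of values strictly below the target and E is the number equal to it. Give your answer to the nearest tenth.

Sorted: 0.7, 0.8, 1.6, 2.1, 2.9, 3.6, 4.0, 4.5, 5.6, 6.1, 6.2, 6.9, 7.0, 7.2, 7.3, 7.5, 8.0.
Count below 2.1: L = 3; count equal: E = 1; n = 17.
Percentile rank = 100·(3 + 0.5·1)/17 = 100·3.5/17 = 20.59.

20.6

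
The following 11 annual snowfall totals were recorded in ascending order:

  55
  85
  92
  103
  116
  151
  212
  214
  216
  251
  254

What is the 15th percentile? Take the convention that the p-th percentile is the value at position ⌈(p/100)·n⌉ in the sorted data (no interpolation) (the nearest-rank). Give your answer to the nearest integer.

85

n = 11.
Position = ⌈15/100 · 11⌉ = ⌈1.65⌉ = 2.
The value at rank 2 is 85.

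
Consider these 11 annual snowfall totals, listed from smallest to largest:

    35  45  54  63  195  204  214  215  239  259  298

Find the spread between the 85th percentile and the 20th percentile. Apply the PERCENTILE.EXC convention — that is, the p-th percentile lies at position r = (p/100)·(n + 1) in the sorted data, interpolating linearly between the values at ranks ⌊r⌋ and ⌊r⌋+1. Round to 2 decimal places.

n = 11.
P20: r = 2.4; ranks 2–3 are 45, 54; interpolating gives 48.6.
P85: r = 10.2; ranks 10–11 are 259, 298; interpolating gives 266.8.
Difference: 266.8 − 48.6 = 218.2.

218.20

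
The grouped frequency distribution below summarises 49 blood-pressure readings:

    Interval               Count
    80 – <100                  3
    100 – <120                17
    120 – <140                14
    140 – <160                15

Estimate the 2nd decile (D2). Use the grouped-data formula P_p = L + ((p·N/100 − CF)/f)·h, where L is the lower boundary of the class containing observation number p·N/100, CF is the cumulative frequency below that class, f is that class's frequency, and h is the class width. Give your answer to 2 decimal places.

108.00

N = 49; target position k = 20/100 · 49 = 9.8.
Cumulative frequencies: 3, 20, 34, 49.
Observation 9.8 falls in the class 100 – <120.
L = 100, CF = 3, f = 17, h = 20.
P20 = 100 + ((9.8 − 3)/17)·20 = 100 + 8 = 108.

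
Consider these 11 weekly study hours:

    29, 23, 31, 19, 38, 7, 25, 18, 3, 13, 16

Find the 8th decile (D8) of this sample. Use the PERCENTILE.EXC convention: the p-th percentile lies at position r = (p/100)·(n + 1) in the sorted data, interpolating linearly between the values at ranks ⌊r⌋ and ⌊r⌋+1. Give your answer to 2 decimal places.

30.20

Sorted: 3, 7, 13, 16, 18, 19, 23, 25, 29, 31, 38.
n = 11.
r = (80/100)·(11 + 1) = 9.6.
Rank 9 is 29 and rank 10 is 31.
Interpolate: 29 + 0.6·(31 − 29) = 29 + 0.6·2 = 30.2.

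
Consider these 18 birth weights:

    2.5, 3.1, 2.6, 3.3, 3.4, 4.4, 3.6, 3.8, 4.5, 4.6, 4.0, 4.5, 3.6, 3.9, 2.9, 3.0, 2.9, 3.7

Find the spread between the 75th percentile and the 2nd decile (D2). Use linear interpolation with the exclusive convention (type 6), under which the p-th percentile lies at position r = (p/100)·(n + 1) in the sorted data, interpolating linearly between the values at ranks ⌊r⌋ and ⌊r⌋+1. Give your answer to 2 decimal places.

1.20

Sorted: 2.5, 2.6, 2.9, 2.9, 3.0, 3.1, 3.3, 3.4, 3.6, 3.6, 3.7, 3.8, 3.9, 4.0, 4.4, 4.5, 4.5, 4.6.
n = 18.
P20: r = 3.8; ranks 3–4 are 2.9, 2.9; interpolating gives 2.9.
P75: r = 14.25; ranks 14–15 are 4.0, 4.4; interpolating gives 4.1.
Difference: 4.1 − 2.9 = 1.2.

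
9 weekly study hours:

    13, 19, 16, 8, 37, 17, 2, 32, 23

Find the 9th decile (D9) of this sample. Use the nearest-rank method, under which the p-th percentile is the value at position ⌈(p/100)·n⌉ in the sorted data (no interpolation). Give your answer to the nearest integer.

Sorted: 2, 8, 13, 16, 17, 19, 23, 32, 37.
n = 9.
Position = ⌈90/100 · 9⌉ = ⌈8.1⌉ = 9.
The value at rank 9 is 37.

37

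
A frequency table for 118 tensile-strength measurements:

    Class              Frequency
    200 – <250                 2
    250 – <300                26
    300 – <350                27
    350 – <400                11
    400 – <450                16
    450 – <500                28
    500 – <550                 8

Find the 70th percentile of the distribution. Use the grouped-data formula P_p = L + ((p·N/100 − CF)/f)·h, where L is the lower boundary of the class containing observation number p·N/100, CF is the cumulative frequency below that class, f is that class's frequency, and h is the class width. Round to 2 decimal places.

451.07

N = 118; target position k = 70/100 · 118 = 82.6.
Cumulative frequencies: 2, 28, 55, 66, 82, 110, 118.
Observation 82.6 falls in the class 450 – <500.
L = 450, CF = 82, f = 28, h = 50.
P70 = 450 + ((82.6 − 82)/28)·50 = 450 + 1.07143 = 451.071.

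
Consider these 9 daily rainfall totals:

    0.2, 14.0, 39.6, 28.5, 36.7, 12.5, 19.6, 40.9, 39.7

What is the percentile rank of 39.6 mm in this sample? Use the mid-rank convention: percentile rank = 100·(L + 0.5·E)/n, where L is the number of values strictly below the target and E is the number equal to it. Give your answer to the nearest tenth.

72.2

Sorted: 0.2, 12.5, 14.0, 19.6, 28.5, 36.7, 39.6, 39.7, 40.9.
Count below 39.6: L = 6; count equal: E = 1; n = 9.
Percentile rank = 100·(6 + 0.5·1)/9 = 100·6.5/9 = 72.22.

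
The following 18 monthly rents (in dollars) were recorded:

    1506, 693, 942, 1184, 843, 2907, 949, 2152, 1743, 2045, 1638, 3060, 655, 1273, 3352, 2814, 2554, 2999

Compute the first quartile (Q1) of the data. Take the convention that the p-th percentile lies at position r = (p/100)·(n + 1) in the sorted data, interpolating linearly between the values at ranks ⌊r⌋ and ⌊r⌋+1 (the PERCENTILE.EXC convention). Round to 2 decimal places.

947.25

Sorted: 655, 693, 843, 942, 949, 1184, 1273, 1506, 1638, 1743, 2045, 2152, 2554, 2814, 2907, 2999, 3060, 3352.
n = 18.
r = (25/100)·(18 + 1) = 4.75.
Rank 4 is 942 and rank 5 is 949.
Interpolate: 942 + 0.75·(949 − 942) = 942 + 0.75·7 = 947.25.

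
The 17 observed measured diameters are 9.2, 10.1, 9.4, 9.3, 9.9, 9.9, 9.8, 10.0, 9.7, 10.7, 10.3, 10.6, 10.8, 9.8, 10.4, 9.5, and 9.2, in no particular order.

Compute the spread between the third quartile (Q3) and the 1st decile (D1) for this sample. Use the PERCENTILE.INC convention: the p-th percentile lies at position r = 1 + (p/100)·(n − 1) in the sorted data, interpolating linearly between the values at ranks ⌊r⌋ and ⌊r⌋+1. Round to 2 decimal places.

1.04

Sorted: 9.2, 9.2, 9.3, 9.4, 9.5, 9.7, 9.8, 9.8, 9.9, 9.9, 10.0, 10.1, 10.3, 10.4, 10.6, 10.7, 10.8.
n = 17.
P10: r = 2.6; ranks 2–3 are 9.2, 9.3; interpolating gives 9.26.
P75: r = 13 (integer) → 10.3.
Difference: 10.3 − 9.26 = 1.04.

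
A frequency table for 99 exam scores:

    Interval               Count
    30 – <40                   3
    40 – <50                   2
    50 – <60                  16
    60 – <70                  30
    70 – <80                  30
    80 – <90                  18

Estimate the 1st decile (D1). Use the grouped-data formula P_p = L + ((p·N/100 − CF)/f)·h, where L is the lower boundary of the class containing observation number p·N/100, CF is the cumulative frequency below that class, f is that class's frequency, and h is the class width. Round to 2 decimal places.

N = 99; target position k = 10/100 · 99 = 9.9.
Cumulative frequencies: 3, 5, 21, 51, 81, 99.
Observation 9.9 falls in the class 50 – <60.
L = 50, CF = 5, f = 16, h = 10.
P10 = 50 + ((9.9 − 5)/16)·10 = 50 + 3.0625 = 53.0625.

53.06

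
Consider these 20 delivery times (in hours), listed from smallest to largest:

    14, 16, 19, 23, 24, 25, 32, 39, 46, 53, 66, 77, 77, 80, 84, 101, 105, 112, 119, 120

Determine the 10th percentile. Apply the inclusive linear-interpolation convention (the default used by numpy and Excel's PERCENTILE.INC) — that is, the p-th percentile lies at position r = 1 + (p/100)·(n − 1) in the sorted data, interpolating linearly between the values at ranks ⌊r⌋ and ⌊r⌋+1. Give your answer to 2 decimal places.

n = 20.
r = 1 + (10/100)·(20 − 1) = 1 + 1.9 = 2.9.
Rank 2 is 16 and rank 3 is 19.
Interpolate: 16 + 0.9·(19 − 16) = 16 + 0.9·3 = 18.7.

18.70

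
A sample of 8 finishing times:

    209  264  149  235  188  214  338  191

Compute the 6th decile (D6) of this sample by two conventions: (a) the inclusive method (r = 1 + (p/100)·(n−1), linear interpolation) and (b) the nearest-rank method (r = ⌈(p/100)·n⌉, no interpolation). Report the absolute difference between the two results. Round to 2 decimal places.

Sorted: 149, 188, 191, 209, 214, 235, 264, 338.
n = 8.
(a) r = 5.2; between ranks 5 (214) and 6 (235): 218.2.
(b) the nearest-rank method: rank 5 → 214.
|218.2 − 214| = 4.2.

4.20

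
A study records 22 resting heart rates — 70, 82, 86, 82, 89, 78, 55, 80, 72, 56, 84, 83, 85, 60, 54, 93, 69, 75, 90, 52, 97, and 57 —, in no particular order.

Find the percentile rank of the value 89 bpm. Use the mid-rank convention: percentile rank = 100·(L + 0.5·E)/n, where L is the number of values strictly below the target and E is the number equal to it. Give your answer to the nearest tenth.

Sorted: 52, 54, 55, 56, 57, 60, 69, 70, 72, 75, 78, 80, 82, 82, 83, 84, 85, 86, 89, 90, 93, 97.
Count below 89: L = 18; count equal: E = 1; n = 22.
Percentile rank = 100·(18 + 0.5·1)/22 = 100·18.5/22 = 84.09.

84.1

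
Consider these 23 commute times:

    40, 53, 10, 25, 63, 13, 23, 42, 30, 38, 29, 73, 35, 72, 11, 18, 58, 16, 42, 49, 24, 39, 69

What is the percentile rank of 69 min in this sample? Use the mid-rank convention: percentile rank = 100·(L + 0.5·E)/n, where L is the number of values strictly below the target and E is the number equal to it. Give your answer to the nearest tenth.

89.1

Sorted: 10, 11, 13, 16, 18, 23, 24, 25, 29, 30, 35, 38, 39, 40, 42, 42, 49, 53, 58, 63, 69, 72, 73.
Count below 69: L = 20; count equal: E = 1; n = 23.
Percentile rank = 100·(20 + 0.5·1)/23 = 100·20.5/23 = 89.13.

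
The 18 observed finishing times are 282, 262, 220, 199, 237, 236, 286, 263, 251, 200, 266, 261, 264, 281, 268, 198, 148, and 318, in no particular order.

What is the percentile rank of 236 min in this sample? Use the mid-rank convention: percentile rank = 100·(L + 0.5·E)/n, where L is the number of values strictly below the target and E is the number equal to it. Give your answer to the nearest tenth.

30.6

Sorted: 148, 198, 199, 200, 220, 236, 237, 251, 261, 262, 263, 264, 266, 268, 281, 282, 286, 318.
Count below 236: L = 5; count equal: E = 1; n = 18.
Percentile rank = 100·(5 + 0.5·1)/18 = 100·5.5/18 = 30.56.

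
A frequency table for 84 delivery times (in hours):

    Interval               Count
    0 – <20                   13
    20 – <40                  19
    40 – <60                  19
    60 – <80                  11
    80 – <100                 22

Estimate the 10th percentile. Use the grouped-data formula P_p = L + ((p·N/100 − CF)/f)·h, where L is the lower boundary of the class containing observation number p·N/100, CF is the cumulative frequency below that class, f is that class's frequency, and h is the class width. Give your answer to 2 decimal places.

12.92

N = 84; target position k = 10/100 · 84 = 8.4.
Cumulative frequencies: 13, 32, 51, 62, 84.
Observation 8.4 falls in the class 0 – <20.
L = 0, CF = 0, f = 13, h = 20.
P10 = 0 + ((8.4 − 0)/13)·20 = 0 + 12.9231 = 12.9231.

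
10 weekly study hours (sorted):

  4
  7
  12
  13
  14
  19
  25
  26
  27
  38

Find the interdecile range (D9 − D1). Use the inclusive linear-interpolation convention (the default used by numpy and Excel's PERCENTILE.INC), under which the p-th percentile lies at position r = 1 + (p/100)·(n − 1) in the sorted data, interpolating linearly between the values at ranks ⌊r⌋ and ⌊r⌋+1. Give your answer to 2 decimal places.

n = 10.
P10: r = 1.9; ranks 1–2 are 4, 7; interpolating gives 6.7.
P90: r = 9.1; ranks 9–10 are 27, 38; interpolating gives 28.1.
Difference: 28.1 − 6.7 = 21.4.

21.40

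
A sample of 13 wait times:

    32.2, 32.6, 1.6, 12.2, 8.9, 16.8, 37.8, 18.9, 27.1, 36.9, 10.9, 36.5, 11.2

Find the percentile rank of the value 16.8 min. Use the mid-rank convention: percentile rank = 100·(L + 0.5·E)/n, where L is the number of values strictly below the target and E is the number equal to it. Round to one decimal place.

Sorted: 1.6, 8.9, 10.9, 11.2, 12.2, 16.8, 18.9, 27.1, 32.2, 32.6, 36.5, 36.9, 37.8.
Count below 16.8: L = 5; count equal: E = 1; n = 13.
Percentile rank = 100·(5 + 0.5·1)/13 = 100·5.5/13 = 42.31.

42.3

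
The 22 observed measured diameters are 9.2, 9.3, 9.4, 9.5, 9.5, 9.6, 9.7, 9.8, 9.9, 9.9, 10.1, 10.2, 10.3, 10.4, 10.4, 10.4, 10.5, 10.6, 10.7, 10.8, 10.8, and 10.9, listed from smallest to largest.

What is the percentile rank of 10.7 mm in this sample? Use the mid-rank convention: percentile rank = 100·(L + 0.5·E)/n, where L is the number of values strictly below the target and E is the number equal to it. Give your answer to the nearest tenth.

84.1

Count below 10.7: L = 18; count equal: E = 1; n = 22.
Percentile rank = 100·(18 + 0.5·1)/22 = 100·18.5/22 = 84.09.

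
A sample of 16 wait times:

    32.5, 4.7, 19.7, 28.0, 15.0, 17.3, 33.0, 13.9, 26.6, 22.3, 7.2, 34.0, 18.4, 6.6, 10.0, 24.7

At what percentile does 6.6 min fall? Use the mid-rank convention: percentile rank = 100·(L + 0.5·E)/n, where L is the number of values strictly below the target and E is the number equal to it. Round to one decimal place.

Sorted: 4.7, 6.6, 7.2, 10.0, 13.9, 15.0, 17.3, 18.4, 19.7, 22.3, 24.7, 26.6, 28.0, 32.5, 33.0, 34.0.
Count below 6.6: L = 1; count equal: E = 1; n = 16.
Percentile rank = 100·(1 + 0.5·1)/16 = 100·1.5/16 = 9.375.

9.4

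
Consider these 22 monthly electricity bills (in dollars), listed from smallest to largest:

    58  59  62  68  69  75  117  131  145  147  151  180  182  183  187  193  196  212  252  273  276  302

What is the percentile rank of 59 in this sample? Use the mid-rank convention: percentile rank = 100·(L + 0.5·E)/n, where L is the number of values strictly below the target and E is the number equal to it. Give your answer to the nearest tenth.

6.8

Count below 59: L = 1; count equal: E = 1; n = 22.
Percentile rank = 100·(1 + 0.5·1)/22 = 100·1.5/22 = 6.818.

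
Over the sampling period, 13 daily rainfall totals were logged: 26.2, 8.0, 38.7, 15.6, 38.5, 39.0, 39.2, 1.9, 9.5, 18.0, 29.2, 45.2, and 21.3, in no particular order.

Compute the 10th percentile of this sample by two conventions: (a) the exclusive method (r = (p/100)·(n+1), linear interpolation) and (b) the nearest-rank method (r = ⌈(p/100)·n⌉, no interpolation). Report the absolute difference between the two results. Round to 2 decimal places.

Sorted: 1.9, 8.0, 9.5, 15.6, 18.0, 21.3, 26.2, 29.2, 38.5, 38.7, 39.0, 39.2, 45.2.
n = 13.
(a) r = 1.4; between ranks 1 (1.9) and 2 (8.0): 4.34.
(b) the nearest-rank method: rank 2 → 8.
|4.34 − 8| = 3.66.

3.66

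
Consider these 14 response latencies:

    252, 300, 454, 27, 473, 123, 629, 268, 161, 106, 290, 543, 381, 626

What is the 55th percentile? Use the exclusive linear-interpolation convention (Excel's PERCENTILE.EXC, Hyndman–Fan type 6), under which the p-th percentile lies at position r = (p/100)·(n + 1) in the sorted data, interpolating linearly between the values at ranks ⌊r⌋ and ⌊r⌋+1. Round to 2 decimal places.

320.25

Sorted: 27, 106, 123, 161, 252, 268, 290, 300, 381, 454, 473, 543, 626, 629.
n = 14.
r = (55/100)·(14 + 1) = 8.25.
Rank 8 is 300 and rank 9 is 381.
Interpolate: 300 + 0.25·(381 − 300) = 300 + 0.25·81 = 320.25.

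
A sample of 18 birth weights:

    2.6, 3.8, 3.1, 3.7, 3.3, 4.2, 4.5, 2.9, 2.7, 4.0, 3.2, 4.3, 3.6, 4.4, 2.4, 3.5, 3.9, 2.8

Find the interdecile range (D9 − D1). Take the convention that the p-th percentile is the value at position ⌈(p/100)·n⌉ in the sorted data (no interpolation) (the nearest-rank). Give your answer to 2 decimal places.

Sorted: 2.4, 2.6, 2.7, 2.8, 2.9, 3.1, 3.2, 3.3, 3.5, 3.6, 3.7, 3.8, 3.9, 4.0, 4.2, 4.3, 4.4, 4.5.
n = 18.
P10: rank ⌈10/100·18⌉ = 2 → 2.6.
P90: rank ⌈90/100·18⌉ = 17 → 4.4.
Difference: 4.4 − 2.6 = 1.8.

1.80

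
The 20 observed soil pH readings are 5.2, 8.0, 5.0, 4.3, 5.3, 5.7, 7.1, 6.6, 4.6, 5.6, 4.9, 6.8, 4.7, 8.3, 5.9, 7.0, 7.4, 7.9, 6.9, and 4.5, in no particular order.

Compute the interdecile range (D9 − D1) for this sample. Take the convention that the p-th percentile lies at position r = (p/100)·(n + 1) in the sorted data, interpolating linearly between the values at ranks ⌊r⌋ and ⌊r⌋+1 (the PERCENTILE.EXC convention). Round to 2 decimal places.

3.48

Sorted: 4.3, 4.5, 4.6, 4.7, 4.9, 5.0, 5.2, 5.3, 5.6, 5.7, 5.9, 6.6, 6.8, 6.9, 7.0, 7.1, 7.4, 7.9, 8.0, 8.3.
n = 20.
P10: r = 2.1; ranks 2–3 are 4.5, 4.6; interpolating gives 4.51.
P90: r = 18.9; ranks 18–19 are 7.9, 8.0; interpolating gives 7.99.
Difference: 7.99 − 4.51 = 3.48.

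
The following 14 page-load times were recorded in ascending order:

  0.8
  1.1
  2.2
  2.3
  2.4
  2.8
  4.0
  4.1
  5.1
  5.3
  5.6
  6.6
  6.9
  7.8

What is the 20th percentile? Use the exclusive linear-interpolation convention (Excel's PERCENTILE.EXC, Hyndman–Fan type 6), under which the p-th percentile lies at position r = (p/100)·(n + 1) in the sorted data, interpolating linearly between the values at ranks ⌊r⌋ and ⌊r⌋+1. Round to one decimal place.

2.2

n = 14.
r = (20/100)·(14 + 1) = 3.
r is an integer, so P20 is the value at rank 3: 2.2.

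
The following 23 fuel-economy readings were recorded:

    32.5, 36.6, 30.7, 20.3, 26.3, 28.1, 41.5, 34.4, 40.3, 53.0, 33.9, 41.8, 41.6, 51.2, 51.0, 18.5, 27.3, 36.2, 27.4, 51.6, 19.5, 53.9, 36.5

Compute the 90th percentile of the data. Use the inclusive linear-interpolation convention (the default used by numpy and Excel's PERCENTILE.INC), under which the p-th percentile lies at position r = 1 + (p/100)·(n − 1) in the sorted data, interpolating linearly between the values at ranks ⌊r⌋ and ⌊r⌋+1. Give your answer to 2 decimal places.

51.52

Sorted: 18.5, 19.5, 20.3, 26.3, 27.3, 27.4, 28.1, 30.7, 32.5, 33.9, 34.4, 36.2, 36.5, 36.6, 40.3, 41.5, 41.6, 41.8, 51.0, 51.2, 51.6, 53.0, 53.9.
n = 23.
r = 1 + (90/100)·(23 − 1) = 1 + 19.8 = 20.8.
Rank 20 is 51.2 and rank 21 is 51.6.
Interpolate: 51.2 + 0.8·(51.6 − 51.2) = 51.2 + 0.8·0.4 = 51.52.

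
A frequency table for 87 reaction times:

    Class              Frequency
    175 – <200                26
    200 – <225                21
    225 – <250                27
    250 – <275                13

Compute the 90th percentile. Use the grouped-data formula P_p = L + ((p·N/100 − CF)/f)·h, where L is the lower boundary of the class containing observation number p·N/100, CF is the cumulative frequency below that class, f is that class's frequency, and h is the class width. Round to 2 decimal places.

258.27

N = 87; target position k = 90/100 · 87 = 78.3.
Cumulative frequencies: 26, 47, 74, 87.
Observation 78.3 falls in the class 250 – <275.
L = 250, CF = 74, f = 13, h = 25.
P90 = 250 + ((78.3 − 74)/13)·25 = 250 + 8.26923 = 258.269.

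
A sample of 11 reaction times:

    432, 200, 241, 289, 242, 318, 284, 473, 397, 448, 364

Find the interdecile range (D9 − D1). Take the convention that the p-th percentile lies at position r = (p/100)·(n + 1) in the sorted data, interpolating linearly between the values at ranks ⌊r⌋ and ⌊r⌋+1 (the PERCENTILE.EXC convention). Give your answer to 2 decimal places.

259.80

Sorted: 200, 241, 242, 284, 289, 318, 364, 397, 432, 448, 473.
n = 11.
P10: r = 1.2; ranks 1–2 are 200, 241; interpolating gives 208.2.
P90: r = 10.8; ranks 10–11 are 448, 473; interpolating gives 468.
Difference: 468 − 208.2 = 259.8.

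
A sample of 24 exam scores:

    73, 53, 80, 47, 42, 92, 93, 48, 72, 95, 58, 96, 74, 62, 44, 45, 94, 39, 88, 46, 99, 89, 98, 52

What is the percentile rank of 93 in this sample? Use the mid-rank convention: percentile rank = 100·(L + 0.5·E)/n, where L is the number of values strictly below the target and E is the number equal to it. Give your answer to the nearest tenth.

77.1

Sorted: 39, 42, 44, 45, 46, 47, 48, 52, 53, 58, 62, 72, 73, 74, 80, 88, 89, 92, 93, 94, 95, 96, 98, 99.
Count below 93: L = 18; count equal: E = 1; n = 24.
Percentile rank = 100·(18 + 0.5·1)/24 = 100·18.5/24 = 77.08.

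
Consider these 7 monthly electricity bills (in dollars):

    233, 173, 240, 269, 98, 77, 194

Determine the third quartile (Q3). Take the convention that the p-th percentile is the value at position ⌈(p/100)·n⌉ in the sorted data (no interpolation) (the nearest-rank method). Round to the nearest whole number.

240

Sorted: 77, 98, 173, 194, 233, 240, 269.
n = 7.
Position = ⌈75/100 · 7⌉ = ⌈5.25⌉ = 6.
The value at rank 6 is 240.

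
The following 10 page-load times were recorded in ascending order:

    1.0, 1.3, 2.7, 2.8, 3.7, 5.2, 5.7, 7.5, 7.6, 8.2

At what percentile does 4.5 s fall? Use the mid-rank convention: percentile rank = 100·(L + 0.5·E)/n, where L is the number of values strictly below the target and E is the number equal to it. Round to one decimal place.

50.0

Count below 4.5: L = 5; count equal: E = 0; n = 10.
Percentile rank = 100·(5 + 0.5·0)/10 = 100·5/10 = 50.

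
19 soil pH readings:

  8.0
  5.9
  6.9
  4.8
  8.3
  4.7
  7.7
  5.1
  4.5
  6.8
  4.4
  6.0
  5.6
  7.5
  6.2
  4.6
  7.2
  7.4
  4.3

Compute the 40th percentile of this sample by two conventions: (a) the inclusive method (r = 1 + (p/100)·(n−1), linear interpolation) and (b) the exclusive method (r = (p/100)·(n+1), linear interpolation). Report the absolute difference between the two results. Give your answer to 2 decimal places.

Sorted: 4.3, 4.4, 4.5, 4.6, 4.7, 4.8, 5.1, 5.6, 5.9, 6.0, 6.2, 6.8, 6.9, 7.2, 7.4, 7.5, 7.7, 8.0, 8.3.
n = 19.
(a) r = 8.2; between ranks 8 (5.6) and 9 (5.9): 5.66.
(b) r = 8 → value at rank 8 = 5.6.
|5.66 − 5.6| = 0.06.

0.06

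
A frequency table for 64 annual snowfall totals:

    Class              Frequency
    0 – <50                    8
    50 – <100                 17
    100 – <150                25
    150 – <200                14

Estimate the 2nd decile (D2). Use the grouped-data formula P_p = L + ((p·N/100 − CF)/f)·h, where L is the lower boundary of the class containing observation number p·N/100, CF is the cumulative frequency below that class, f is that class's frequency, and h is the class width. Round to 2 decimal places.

N = 64; target position k = 20/100 · 64 = 12.8.
Cumulative frequencies: 8, 25, 50, 64.
Observation 12.8 falls in the class 50 – <100.
L = 50, CF = 8, f = 17, h = 50.
P20 = 50 + ((12.8 − 8)/17)·50 = 50 + 14.1176 = 64.1176.

64.12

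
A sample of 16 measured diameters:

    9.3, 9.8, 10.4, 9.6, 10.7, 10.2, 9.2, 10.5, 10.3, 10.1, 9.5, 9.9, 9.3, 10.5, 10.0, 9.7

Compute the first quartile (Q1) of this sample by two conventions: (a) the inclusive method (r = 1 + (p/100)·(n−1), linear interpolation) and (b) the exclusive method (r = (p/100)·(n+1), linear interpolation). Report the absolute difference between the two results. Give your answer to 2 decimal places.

0.05

Sorted: 9.2, 9.3, 9.3, 9.5, 9.6, 9.7, 9.8, 9.9, 10.0, 10.1, 10.2, 10.3, 10.4, 10.5, 10.5, 10.7.
n = 16.
(a) r = 4.75; between ranks 4 (9.5) and 5 (9.6): 9.575.
(b) r = 4.25; between ranks 4 (9.5) and 5 (9.6): 9.525.
|9.575 − 9.525| = 0.05.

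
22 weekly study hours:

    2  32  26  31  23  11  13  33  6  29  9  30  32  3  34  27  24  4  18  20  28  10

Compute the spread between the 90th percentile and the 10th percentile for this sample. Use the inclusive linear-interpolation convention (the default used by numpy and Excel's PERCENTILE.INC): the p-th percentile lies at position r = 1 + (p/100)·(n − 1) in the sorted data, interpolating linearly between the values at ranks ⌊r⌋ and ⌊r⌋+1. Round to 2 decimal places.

Sorted: 2, 3, 4, 6, 9, 10, 11, 13, 18, 20, 23, 24, 26, 27, 28, 29, 30, 31, 32, 32, 33, 34.
n = 22.
P10: r = 3.1; ranks 3–4 are 4, 6; interpolating gives 4.2.
P90: r = 19.9; ranks 19–20 are 32, 32; interpolating gives 32.
Difference: 32 − 4.2 = 27.8.

27.80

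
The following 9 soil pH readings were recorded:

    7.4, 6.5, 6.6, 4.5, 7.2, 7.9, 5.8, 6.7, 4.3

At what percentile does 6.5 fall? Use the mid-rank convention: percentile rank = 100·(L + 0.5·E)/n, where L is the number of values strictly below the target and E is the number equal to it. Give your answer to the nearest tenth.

Sorted: 4.3, 4.5, 5.8, 6.5, 6.6, 6.7, 7.2, 7.4, 7.9.
Count below 6.5: L = 3; count equal: E = 1; n = 9.
Percentile rank = 100·(3 + 0.5·1)/9 = 100·3.5/9 = 38.89.

38.9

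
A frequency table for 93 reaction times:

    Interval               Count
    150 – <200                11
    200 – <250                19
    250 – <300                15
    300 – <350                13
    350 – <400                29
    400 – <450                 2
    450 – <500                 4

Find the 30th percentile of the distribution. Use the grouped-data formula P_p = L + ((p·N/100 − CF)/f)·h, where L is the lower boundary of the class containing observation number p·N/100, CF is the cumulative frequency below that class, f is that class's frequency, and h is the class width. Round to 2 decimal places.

244.47

N = 93; target position k = 30/100 · 93 = 27.9.
Cumulative frequencies: 11, 30, 45, 58, 87, 89, 93.
Observation 27.9 falls in the class 200 – <250.
L = 200, CF = 11, f = 19, h = 50.
P30 = 200 + ((27.9 − 11)/19)·50 = 200 + 44.4737 = 244.474.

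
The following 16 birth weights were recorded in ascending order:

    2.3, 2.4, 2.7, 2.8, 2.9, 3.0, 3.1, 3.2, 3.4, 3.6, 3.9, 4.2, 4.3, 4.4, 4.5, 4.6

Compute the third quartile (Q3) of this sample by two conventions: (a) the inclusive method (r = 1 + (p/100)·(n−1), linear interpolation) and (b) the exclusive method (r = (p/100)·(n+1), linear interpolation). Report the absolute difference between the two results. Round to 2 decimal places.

0.05

n = 16.
(a) r = 12.25; between ranks 12 (4.2) and 13 (4.3): 4.225.
(b) r = 12.75; between ranks 12 (4.2) and 13 (4.3): 4.275.
|4.225 − 4.275| = 0.05.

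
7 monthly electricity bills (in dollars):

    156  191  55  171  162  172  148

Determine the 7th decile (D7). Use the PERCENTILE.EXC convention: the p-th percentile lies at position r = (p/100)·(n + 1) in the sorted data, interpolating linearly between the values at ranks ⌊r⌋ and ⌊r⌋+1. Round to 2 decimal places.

171.60

Sorted: 55, 148, 156, 162, 171, 172, 191.
n = 7.
r = (70/100)·(7 + 1) = 5.6.
Rank 5 is 171 and rank 6 is 172.
Interpolate: 171 + 0.6·(172 − 171) = 171 + 0.6·1 = 171.6.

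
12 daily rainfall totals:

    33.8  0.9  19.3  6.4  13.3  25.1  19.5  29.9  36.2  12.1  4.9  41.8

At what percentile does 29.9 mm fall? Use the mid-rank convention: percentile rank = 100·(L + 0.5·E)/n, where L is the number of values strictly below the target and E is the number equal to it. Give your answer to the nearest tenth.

70.8

Sorted: 0.9, 4.9, 6.4, 12.1, 13.3, 19.3, 19.5, 25.1, 29.9, 33.8, 36.2, 41.8.
Count below 29.9: L = 8; count equal: E = 1; n = 12.
Percentile rank = 100·(8 + 0.5·1)/12 = 100·8.5/12 = 70.83.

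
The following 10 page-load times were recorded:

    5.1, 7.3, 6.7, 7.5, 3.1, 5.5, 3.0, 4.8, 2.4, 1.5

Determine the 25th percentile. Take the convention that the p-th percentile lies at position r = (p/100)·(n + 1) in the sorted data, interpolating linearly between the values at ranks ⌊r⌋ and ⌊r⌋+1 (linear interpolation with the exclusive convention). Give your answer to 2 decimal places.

Sorted: 1.5, 2.4, 3.0, 3.1, 4.8, 5.1, 5.5, 6.7, 7.3, 7.5.
n = 10.
r = (25/100)·(10 + 1) = 2.75.
Rank 2 is 2.4 and rank 3 is 3.0.
Interpolate: 2.4 + 0.75·(3.0 − 2.4) = 2.4 + 0.75·0.6 = 2.85.

2.85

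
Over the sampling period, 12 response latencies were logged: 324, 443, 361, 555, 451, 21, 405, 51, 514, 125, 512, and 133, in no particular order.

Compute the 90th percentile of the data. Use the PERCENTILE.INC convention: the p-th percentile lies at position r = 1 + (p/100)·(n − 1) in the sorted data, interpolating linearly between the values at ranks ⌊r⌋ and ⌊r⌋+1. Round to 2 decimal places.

Sorted: 21, 51, 125, 133, 324, 361, 405, 443, 451, 512, 514, 555.
n = 12.
r = 1 + (90/100)·(12 − 1) = 1 + 9.9 = 10.9.
Rank 10 is 512 and rank 11 is 514.
Interpolate: 512 + 0.9·(514 − 512) = 512 + 0.9·2 = 513.8.

513.80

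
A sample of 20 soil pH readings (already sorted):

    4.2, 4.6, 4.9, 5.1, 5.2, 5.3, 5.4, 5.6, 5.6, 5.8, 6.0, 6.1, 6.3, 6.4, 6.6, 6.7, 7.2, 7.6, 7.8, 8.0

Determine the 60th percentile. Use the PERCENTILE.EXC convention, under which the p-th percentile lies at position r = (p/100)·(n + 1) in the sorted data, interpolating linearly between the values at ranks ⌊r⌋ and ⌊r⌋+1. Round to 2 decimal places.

6.22

n = 20.
r = (60/100)·(20 + 1) = 12.6.
Rank 12 is 6.1 and rank 13 is 6.3.
Interpolate: 6.1 + 0.6·(6.3 − 6.1) = 6.1 + 0.6·0.2 = 6.22.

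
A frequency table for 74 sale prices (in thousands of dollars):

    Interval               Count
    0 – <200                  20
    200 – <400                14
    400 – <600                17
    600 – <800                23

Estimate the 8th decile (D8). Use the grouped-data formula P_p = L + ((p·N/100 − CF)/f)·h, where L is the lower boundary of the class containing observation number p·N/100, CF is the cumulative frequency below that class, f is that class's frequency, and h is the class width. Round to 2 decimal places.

671.30

N = 74; target position k = 80/100 · 74 = 59.2.
Cumulative frequencies: 20, 34, 51, 74.
Observation 59.2 falls in the class 600 – <800.
L = 600, CF = 51, f = 23, h = 200.
P80 = 600 + ((59.2 − 51)/23)·200 = 600 + 71.3043 = 671.304.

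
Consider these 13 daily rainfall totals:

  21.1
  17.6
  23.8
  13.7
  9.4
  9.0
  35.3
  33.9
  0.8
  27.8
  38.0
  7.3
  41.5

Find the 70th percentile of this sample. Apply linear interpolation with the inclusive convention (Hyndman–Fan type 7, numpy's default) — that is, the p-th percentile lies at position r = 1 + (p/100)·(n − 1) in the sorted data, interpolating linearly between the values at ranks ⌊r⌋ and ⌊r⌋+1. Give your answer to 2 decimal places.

30.24

Sorted: 0.8, 7.3, 9.0, 9.4, 13.7, 17.6, 21.1, 23.8, 27.8, 33.9, 35.3, 38.0, 41.5.
n = 13.
r = 1 + (70/100)·(13 − 1) = 1 + 8.4 = 9.4.
Rank 9 is 27.8 and rank 10 is 33.9.
Interpolate: 27.8 + 0.4·(33.9 − 27.8) = 27.8 + 0.4·6.1 = 30.24.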